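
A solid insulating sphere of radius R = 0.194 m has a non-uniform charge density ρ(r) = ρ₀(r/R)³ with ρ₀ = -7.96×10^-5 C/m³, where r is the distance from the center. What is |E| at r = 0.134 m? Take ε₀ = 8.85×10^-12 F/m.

Use a concentric Gaussian sphere at r = 0.134 m (r < R).
Integrate the density: Q_enc = 4π ∫₀^r ρ₀(r'/R)^3 r'² dr' = 4πρ₀ r^6/(6·R³) = -1.322×10^-7 C.
Gauss's law: E·4πr² = Q_enc/ε₀.
E = |Q_enc|/(4πε₀r²) = (1.322×10^-7)/(4π·8.85×10^-12·(0.134)²) = 6.62×10^4 N/C.

E = 6.62×10^4 N/C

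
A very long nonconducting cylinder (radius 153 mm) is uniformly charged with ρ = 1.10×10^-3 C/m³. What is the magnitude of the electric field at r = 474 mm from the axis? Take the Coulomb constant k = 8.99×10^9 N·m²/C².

E ≈ 3.07e6 N/C

Coaxial Gaussian cylinder, radius r = 474 mm, length L (r > 153 mm, full cross-section enclosed).
λ_enc = ρ·πR² = (1.10×10^-3)π(0.153)² = 8.09×10^-5 C/m.
By Gauss's law (flux through the curved wall only), E·2πrL = λ_enc L/ε₀.
E = 2k|λ_enc|/r = 2(8.99×10^9)(8.09×10^-5)/(0.474) = 3.07×10^6 N/C.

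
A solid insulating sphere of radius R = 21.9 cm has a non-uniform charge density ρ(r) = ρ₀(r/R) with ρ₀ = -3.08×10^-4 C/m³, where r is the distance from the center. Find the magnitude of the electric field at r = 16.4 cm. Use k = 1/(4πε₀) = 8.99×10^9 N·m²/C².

Symmetry ⇒ E = E(r) r̂. Gaussian sphere of radius r = 16.4 cm (r < R).
Integrate the density: Q_enc = 4π ∫₀^r ρ₀(r'/R)^1 r'² dr' = 4πρ₀ r^4/(4·R) = -3.196×10^-6 C.
By Gauss's law, ∮E·dA = E·4πr² = Q_enc/ε₀.
E = k|Q_enc|/r² = (8.99×10^9)(3.196×10^-6)/(0.164)² = 1.07×10^6 N/C.

|E| = 1.07e6 N/C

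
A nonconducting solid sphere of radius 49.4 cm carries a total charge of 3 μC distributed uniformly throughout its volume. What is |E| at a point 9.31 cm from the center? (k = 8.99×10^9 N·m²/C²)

E = 2.08×10^4 N/C

By spherical symmetry E is radial; choose a Gaussian sphere of radius r = 9.31 cm (r < R).
Only the charge within r is enclosed: Q_enc = Q·(r/R)³ = (3 μC)·(9.31 cm/49.4 cm)³ = 2.008×10^-8 C.
Since E is radial and uniform over the Gaussian sphere, Φ = E·4πr² = Q_enc/ε₀.
E = k|Q_enc|/r² = (8.99×10^9)(2.008e-8)/(0.0931)² = 2.08×10^4 N/C.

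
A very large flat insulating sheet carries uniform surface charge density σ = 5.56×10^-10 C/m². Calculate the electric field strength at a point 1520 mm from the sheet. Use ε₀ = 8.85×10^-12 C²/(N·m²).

E = 31.4 N/C

By planar symmetry E is perpendicular to the sheet and uniform; use a Gaussian pillbox with flat faces of area A on each side of the sheet.
Flux Φ = 2EA and Q_enc = σA, so 2EA = σA/ε₀ ⇒ E = |σ|/(2ε₀), independent of distance.
E = |σ|/(2ε₀) = (5.56×10^-10)/(2·8.85×10^-12) = 31.4 N/C.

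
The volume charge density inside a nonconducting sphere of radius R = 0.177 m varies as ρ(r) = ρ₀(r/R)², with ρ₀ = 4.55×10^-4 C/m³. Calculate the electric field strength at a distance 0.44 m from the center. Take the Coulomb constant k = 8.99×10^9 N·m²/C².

Take a concentric spherical Gaussian surface of radius r = 0.44 m (r > R, all charge enclosed).
Q_enc = 4π ∫₀^R ρ₀(r'/R)^2 r'² dr' = 4πρ₀R³/5 = 6.341e-6 C.
Since E is radial and uniform over the Gaussian sphere, Φ = E·4πr² = Q_enc/ε₀.
E = k|Q_enc|/r² = (8.99×10^9)(6.341e-6)/(0.44)² = 2.94e5 N/C.

|E| = 2.94×10^5 V/m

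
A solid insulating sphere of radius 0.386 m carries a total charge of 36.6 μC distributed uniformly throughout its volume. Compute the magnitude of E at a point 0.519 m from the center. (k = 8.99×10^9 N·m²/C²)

Take a concentric spherical Gaussian surface of radius r = 0.519 m (r > R, so the entire charge is enclosed).
Q_enc = 36.6 μC = 3.66×10^-5 C.
Since E is radial and uniform over the Gaussian sphere, Φ = E·4πr² = Q_enc/ε₀.
E = k|Q_enc|/r² = (8.99×10^9)(3.66×10^-5)/(0.519)² = 1.22×10^6 N/C.

E ≈ 1.22e6 V/m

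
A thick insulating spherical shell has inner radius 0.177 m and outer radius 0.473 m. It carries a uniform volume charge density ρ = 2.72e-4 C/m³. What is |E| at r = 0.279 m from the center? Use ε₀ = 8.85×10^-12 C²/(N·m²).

E = 2.13×10^6 N/C

By spherical symmetry E is radial; choose a Gaussian sphere of radius r = 0.279 m (within the shell material, 0.177 m < r < 0.473 m).
Enclosed charge is the volume from a to r: Q_enc = (4π/3)ρ(r³ − a³) = 1.843×10^-5 C.
Since E is radial and uniform over the Gaussian sphere, Φ = E·4πr² = Q_enc/ε₀.
E = |Q_enc|/(4πε₀r²) = (1.843e-5)/(4π·8.85×10^-12·(0.279)²) = 2.13e6 N/C.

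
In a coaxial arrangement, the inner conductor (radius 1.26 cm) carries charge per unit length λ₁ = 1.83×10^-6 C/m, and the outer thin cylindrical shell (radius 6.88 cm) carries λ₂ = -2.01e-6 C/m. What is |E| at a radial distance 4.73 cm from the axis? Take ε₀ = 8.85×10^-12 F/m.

Choose a coaxial cylinder of radius r = 4.73 cm (arbitrary length L) as the Gaussian surface (between the conductors, 1.26 cm < r < 6.88 cm).
Only the inner wire is enclosed; the outer shell contributes nothing inside itself. λ_enc = λ₁ = 1.83e-6 C/m.
By Gauss's law (flux through the curved wall only), E·2πrL = λ_enc L/ε₀.
E = |λ_enc|/(2πε₀r) = (1.83×10^-6)/(2π·8.85×10^-12·0.0473) = 6.96×10^5 N/C.

E = 6.96×10^5 N/C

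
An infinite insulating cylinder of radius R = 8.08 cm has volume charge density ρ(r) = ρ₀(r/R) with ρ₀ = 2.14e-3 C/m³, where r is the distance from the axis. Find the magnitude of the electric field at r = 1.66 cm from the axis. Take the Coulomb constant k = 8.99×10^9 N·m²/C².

|E| = 2.75×10^5 N/C

By cylindrical symmetry E is radial; use a coaxial Gaussian cylinder of radius 1.66 cm and length L (r < R).
λ_enc = ∫₀^r ρ(r')·2πr' dr' = (2πρ₀/R)·r^3/3 = 2.537e-7 C/m.
By Gauss's law (flux through the curved wall only), E·2πrL = λ_enc L/ε₀.
E = 2k|λ_enc|/r = 2(8.99×10^9)(2.537×10^-7)/(0.0166) = 2.75e5 N/C.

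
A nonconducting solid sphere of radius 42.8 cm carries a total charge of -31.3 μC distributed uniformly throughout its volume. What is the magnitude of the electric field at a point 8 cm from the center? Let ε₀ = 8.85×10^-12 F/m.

Use a concentric Gaussian sphere at r = 8 cm (r < R).
Only the charge within r is enclosed: Q_enc = Q·(r/R)³ = (-31.3 μC)·(8 cm/42.8 cm)³ = -2.044×10^-7 C.
Gauss's law: E·4πr² = Q_enc/ε₀.
E = |Q_enc|/(4πε₀r²) = (2.044×10^-7)/(4π·8.85×10^-12·(0.08)²) = 2.87e5 N/C.

E = 2.87×10^5 N/C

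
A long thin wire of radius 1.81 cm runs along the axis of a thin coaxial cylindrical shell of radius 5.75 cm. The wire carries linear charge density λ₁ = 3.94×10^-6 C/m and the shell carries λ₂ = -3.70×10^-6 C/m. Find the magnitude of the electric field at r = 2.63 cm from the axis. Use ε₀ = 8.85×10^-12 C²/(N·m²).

Coaxial Gaussian cylinder, radius r = 2.63 cm, length L (between the conductors, 1.81 cm < r < 5.75 cm).
Only the inner wire is enclosed; the outer shell contributes nothing inside itself. λ_enc = λ₁ = 3.94×10^-6 C/m.
By Gauss's law (flux through the curved wall only), E·2πrL = λ_enc L/ε₀.
E = |λ_enc|/(2πε₀r) = (3.94×10^-6)/(2π·8.85×10^-12·0.0263) = 2.69×10^6 N/C.

2.69e6 V/m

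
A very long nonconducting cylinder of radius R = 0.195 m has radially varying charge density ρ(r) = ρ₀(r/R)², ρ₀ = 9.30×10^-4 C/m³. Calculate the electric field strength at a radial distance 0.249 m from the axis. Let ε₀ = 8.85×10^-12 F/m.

Coaxial Gaussian cylinder, radius r = 0.249 m, length L (r > R, full charge per length enclosed).
λ_enc = 2π ∫₀^R ρ₀(r'/R)^2 r' dr' = 2πρ₀R²/4 = 5.555×10^-5 C/m.
Applying ∮E·dA = Q_enc/ε₀ with the end caps contributing no flux:
E = |λ_enc|/(2πε₀r) = (5.555×10^-5)/(2π·8.85×10^-12·0.249) = 4.01×10^6 N/C.

4.01×10^6 N/C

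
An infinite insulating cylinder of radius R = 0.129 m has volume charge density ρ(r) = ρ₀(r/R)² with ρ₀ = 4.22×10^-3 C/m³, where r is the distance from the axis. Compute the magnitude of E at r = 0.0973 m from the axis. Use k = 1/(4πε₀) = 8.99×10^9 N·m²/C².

Choose a coaxial cylinder of radius r = 0.0973 m (arbitrary length L) as the Gaussian surface (r < R).
Integrating ρ over the cross-section to radius r: λ_enc = (2πρ₀/R²) ∫₀^r r'^3 dr' = 2πρ₀ r^4/(4·R²) = 3.57×10^-5 C/m.
Gauss's law: E·2πrL = λ_enc L/ε₀.
E = 2k|λ_enc|/r = 2(8.99×10^9)(3.57×10^-5)/(0.0973) = 6.60×10^6 N/C.

E ≈ 6.60e6 N/C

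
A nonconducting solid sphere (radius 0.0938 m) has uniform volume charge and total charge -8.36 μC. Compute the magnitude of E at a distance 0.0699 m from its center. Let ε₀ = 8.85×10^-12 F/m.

Take a concentric spherical Gaussian surface of radius r = 0.0699 m (r < R).
Only the charge within r is enclosed: Q_enc = Q·(r/R)³ = (-8.36 μC)·(0.0699 m/0.0938 m)³ = -3.46×10^-6 C.
Since E is radial and uniform over the Gaussian sphere, Φ = E·4πr² = Q_enc/ε₀.
E = |Q_enc|/(4πε₀r²) = (3.46×10^-6)/(4π·8.85×10^-12·(0.0699)²) = 6.37×10^6 N/C.

|E| ≈ 6.37×10^6 N/C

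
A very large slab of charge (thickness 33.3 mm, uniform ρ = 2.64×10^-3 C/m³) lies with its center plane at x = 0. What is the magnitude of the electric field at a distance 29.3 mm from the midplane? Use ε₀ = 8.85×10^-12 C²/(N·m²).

The point |x| = 29.3 mm lies outside the slab (half-thickness 0.01665 m). A symmetric pillbox spanning the full slab encloses Q_enc = ρ·d·A.
Flux = 2EA ⇒ E = |ρ|d/(2ε₀), independent of distance outside.
E = (2.64×10^-3)(0.0333)/(2·8.85×10^-12) = 4.97×10^6 N/C.

|E| = 4.97e6 N/C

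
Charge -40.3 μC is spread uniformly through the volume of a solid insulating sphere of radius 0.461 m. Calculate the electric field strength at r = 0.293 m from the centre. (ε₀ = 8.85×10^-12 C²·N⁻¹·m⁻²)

Symmetry ⇒ E = E(r) r̂. Gaussian sphere of radius r = 0.293 m (r < R).
For a uniform sphere the enclosed fraction is (r/R)³, so Q_enc = (-40.3 μC)(0.293/0.461)³ = -1.035×10^-5 C.
Since E is radial and uniform over the Gaussian sphere, Φ = E·4πr² = Q_enc/ε₀.
E = |Q_enc|/(4πε₀r²) = (1.035×10^-5)/(4π·8.85×10^-12·(0.293)²) = 1.08e6 N/C.

1.08e6 N/C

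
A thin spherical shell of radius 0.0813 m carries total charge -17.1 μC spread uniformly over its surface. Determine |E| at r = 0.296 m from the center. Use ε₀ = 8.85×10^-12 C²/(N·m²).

Take a concentric spherical Gaussian surface of radius r = 0.296 m (r > 0.0813 m).
The entire shell is enclosed: Q_enc = -1.71×10^-5 C.
By Gauss's law, ∮E·dA = E·4πr² = Q_enc/ε₀.
E = |Q_enc|/(4πε₀r²) = (1.71×10^-5)/(4π·8.85×10^-12·(0.296)²) = 1.75×10^6 N/C.

E = 1.75e6 N/C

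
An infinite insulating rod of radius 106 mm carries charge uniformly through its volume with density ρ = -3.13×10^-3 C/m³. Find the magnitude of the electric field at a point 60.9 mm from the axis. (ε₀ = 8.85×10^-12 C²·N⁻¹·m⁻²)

|E| = 1.08e7 N/C

Choose a coaxial cylinder of radius r = 60.9 mm (arbitrary length L) as the Gaussian surface (r < R).
Enclosed charge per unit length: λ_enc = ρ·πr² = (-3.13×10^-3)π(0.0609)² = -3.647×10^-5 C/m.
By Gauss's law (flux through the curved wall only), E·2πrL = λ_enc L/ε₀.
E = |λ_enc|/(2πε₀r) = (3.647×10^-5)/(2π·8.85×10^-12·0.0609) = 1.08×10^7 N/C.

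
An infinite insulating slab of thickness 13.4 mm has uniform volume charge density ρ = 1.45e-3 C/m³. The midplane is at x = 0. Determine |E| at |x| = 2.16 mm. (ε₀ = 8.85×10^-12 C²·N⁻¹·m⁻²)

|E| = 3.54×10^5 N/C

By symmetry E is perpendicular to the slab. A Gaussian pillbox from −2.16 mm to +2.16 mm (face area A) lies entirely within the slab.
Q_enc = ρ·(2x)·A and flux = 2EA, so 2EA = 2ρxA/ε₀ ⇒ E = |ρ|x/ε₀.
E = (1.45×10^-3)(0.00216)/(8.85×10^-12) = 3.54×10^5 N/C.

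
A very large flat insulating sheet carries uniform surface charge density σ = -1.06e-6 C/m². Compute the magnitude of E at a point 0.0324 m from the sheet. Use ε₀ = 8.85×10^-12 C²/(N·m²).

|E| = 5.99×10^4 N/C

Choose a cylindrical pillbox piercing the sheet, end faces (area A) parallel to it.
Only the two end caps contribute flux: Φ = 2EA. With Q_enc = σA, Gauss's law gives E = |σ|/(2ε₀).
E = |σ|/(2ε₀) = (1.06×10^-6)/(2·8.85×10^-12) = 5.99×10^4 N/C.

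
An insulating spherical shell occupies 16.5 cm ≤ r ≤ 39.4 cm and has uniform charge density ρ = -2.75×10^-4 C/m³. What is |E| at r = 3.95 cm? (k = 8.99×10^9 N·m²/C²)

|E| = 0 N/C

By spherical symmetry E is radial; choose a Gaussian sphere of radius r = 3.95 cm (r < 16.5 cm, inside the empty cavity).
No charge is enclosed, so by Gauss's law E·4πr² = 0 ⇒ E = 0.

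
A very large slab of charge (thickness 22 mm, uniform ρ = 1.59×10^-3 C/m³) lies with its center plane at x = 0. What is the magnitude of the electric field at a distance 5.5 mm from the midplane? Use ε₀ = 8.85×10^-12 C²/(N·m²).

E ≈ 9.88e5 N/C

By symmetry E is perpendicular to the slab. A Gaussian pillbox from −5.5 mm to +5.5 mm (face area A) lies entirely within the slab.
Q_enc = ρ·(2x)·A and flux = 2EA, so 2EA = 2ρxA/ε₀ ⇒ E = |ρ|x/ε₀.
E = (1.59×10^-3)(0.0055)/(8.85×10^-12) = 9.88e5 N/C.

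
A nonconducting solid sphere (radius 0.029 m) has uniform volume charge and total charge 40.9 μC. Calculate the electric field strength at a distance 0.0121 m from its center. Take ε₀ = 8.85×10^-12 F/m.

|E| = 1.82×10^8 V/m

Symmetry ⇒ E = E(r) r̂. Gaussian sphere of radius r = 0.0121 m (r < R).
Only the charge within r is enclosed: Q_enc = Q·(r/R)³ = (40.9 μC)·(0.0121 m/0.029 m)³ = 2.971×10^-6 C.
Applying ∮E·dA = Q_enc/ε₀ with Φ = E(4πr²):
E = |Q_enc|/(4πε₀r²) = (2.971×10^-6)/(4π·8.85×10^-12·(0.0121)²) = 1.82×10^8 N/C.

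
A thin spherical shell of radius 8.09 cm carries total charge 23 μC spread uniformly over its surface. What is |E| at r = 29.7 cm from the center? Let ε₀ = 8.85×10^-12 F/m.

By spherical symmetry E is radial; choose a Gaussian sphere of radius r = 29.7 cm (r > 8.09 cm).
The entire shell is enclosed: Q_enc = 2.30e-5 C.
Since E is radial and uniform over the Gaussian sphere, Φ = E·4πr² = Q_enc/ε₀.
E = |Q_enc|/(4πε₀r²) = (2.30e-5)/(4π·8.85×10^-12·(0.297)²) = 2.34×10^6 N/C.

2.34e6 V/m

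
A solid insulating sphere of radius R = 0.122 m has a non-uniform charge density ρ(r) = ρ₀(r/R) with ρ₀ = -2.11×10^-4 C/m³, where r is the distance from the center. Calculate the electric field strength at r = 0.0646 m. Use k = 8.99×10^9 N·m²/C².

E ≈ 2.04×10^5 N/C

Use a concentric Gaussian sphere at r = 0.0646 m (r < R).
Q_enc = ∫₀^r ρ(r')·4πr'² dr' = (4πρ₀/R) ∫₀^r r'^3 dr' = 4πρ₀ r^4/(4·R) = -9.462×10^-8 C.
Since E is radial and uniform over the Gaussian sphere, Φ = E·4πr² = Q_enc/ε₀.
E = k|Q_enc|/r² = (8.99×10^9)(9.462×10^-8)/(0.0646)² = 2.04×10^5 N/C.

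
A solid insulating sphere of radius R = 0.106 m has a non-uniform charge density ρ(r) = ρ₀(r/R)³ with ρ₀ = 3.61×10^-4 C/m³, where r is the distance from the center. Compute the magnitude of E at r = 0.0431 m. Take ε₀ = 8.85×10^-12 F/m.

Symmetry ⇒ E = E(r) r̂. Gaussian sphere of radius r = 0.0431 m (r < R).
Integrate the density: Q_enc = 4π ∫₀^r ρ₀(r'/R)^3 r'² dr' = 4πρ₀ r^6/(6·R³) = 4.069×10^-9 C.
By Gauss's law, ∮E·dA = E·4πr² = Q_enc/ε₀.
E = |Q_enc|/(4πε₀r²) = (4.069e-9)/(4π·8.85×10^-12·(0.0431)²) = 1.97e4 N/C.

1.97×10^4 N/C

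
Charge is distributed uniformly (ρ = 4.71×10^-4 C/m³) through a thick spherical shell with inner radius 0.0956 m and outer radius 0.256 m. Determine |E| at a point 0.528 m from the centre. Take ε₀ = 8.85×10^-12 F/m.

Use a concentric Gaussian sphere at r = 0.528 m (r > 0.256 m, enclosing the whole shell).
Q_enc = ρ·(4π/3)(b³ − a³) = (4.71×10^-4)·(4π/3)·((0.256)³ − (0.0956)³) = 3.138×10^-5 C.
By Gauss's law, ∮E·dA = E·4πr² = Q_enc/ε₀.
E = |Q_enc|/(4πε₀r²) = (3.138e-5)/(4π·8.85×10^-12·(0.528)²) = 1.01e6 N/C.

E = 1.01e6 N/C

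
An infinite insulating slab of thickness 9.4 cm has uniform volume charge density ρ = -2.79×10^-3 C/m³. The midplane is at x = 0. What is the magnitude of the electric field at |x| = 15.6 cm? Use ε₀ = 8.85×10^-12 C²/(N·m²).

1.48e7 N/C

The point |x| = 15.6 cm lies outside the slab (half-thickness 0.047 m). A symmetric pillbox spanning the full slab encloses Q_enc = ρ·d·A.
Flux = 2EA ⇒ E = |ρ|d/(2ε₀), independent of distance outside.
E = (2.79×10^-3)(0.094)/(2·8.85×10^-12) = 1.48×10^7 N/C.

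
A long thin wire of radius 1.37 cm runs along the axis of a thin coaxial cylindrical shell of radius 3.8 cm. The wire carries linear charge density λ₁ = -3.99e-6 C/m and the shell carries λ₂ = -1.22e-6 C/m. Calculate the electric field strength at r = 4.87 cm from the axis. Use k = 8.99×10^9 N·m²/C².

1.92×10^6 V/m

Take a coaxial cylindrical Gaussian surface of radius r = 4.87 cm and length L (r > 3.8 cm, enclosing both).
λ_enc = λ₁ + λ₂ = (-3.99×10^-6) + (-1.22e-6) = -5.21×10^-6 C/m.
Applying ∮E·dA = Q_enc/ε₀ with the end caps contributing no flux:
E = 2k|λ_enc|/r = 2(8.99×10^9)(5.21×10^-6)/(0.0487) = 1.92e6 N/C.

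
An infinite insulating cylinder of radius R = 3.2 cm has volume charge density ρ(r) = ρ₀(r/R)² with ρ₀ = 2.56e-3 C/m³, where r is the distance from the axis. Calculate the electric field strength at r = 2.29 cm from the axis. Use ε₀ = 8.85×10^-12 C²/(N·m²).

Coaxial Gaussian cylinder, radius r = 2.29 cm, length L (r < R).
λ_enc = ∫₀^r ρ(r')·2πr' dr' = (2πρ₀/R²)·r^4/4 = 1.08×10^-6 C/m.
Applying ∮E·dA = Q_enc/ε₀ with the end caps contributing no flux:
E = |λ_enc|/(2πε₀r) = (1.08e-6)/(2π·8.85×10^-12·0.0229) = 8.48e5 N/C.

E ≈ 8.48×10^5 V/m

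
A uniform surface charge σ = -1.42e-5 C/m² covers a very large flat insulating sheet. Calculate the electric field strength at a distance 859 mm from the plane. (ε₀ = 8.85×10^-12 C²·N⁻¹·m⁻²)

By planar symmetry E is perpendicular to the sheet and uniform; use a Gaussian pillbox with flat faces of area A on each side of the sheet.
Only the two end caps contribute flux: Φ = 2EA. With Q_enc = σA, Gauss's law gives E = |σ|/(2ε₀).
E = |σ|/(2ε₀) = (1.42×10^-5)/(2·8.85×10^-12) = 8.02×10^5 N/C.

E ≈ 8.02×10^5 V/m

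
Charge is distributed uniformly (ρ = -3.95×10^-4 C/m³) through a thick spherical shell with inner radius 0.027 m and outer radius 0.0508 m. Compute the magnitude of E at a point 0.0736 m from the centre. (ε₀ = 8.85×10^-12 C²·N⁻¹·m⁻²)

|E| = 3.06×10^5 N/C

By spherical symmetry E is radial; choose a Gaussian sphere of radius r = 0.0736 m (r > 0.0508 m, enclosing the whole shell).
Q_enc = ρ·(4π/3)(b³ − a³) = (-3.95×10^-4)·(4π/3)·((0.0508)³ − (0.027)³) = -1.843×10^-7 C.
By Gauss's law, ∮E·dA = E·4πr² = Q_enc/ε₀.
E = |Q_enc|/(4πε₀r²) = (1.843×10^-7)/(4π·8.85×10^-12·(0.0736)²) = 3.06×10^5 N/C.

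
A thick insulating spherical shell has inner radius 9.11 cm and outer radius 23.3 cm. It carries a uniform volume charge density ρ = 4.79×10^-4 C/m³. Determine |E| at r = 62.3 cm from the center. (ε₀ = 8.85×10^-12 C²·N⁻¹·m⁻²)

Use a concentric Gaussian sphere at r = 62.3 cm (r > 23.3 cm, enclosing the whole shell).
Q_enc = ρ·(4π/3)(b³ − a³) = (4.79×10^-4)·(4π/3)·((0.233)³ − (0.0911)³) = 2.386×10^-5 C.
Gauss's law: E·4πr² = Q_enc/ε₀.
E = |Q_enc|/(4πε₀r²) = (2.386×10^-5)/(4π·8.85×10^-12·(0.623)²) = 5.53e5 N/C.

5.53×10^5 N/C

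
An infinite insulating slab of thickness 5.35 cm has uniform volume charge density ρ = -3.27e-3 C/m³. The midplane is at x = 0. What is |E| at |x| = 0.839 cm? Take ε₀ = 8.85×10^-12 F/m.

By symmetry E is perpendicular to the slab. A Gaussian pillbox from −0.839 cm to +0.839 cm (face area A) lies entirely within the slab.
Q_enc = ρ·(2x)·A and flux = 2EA, so 2EA = 2ρxA/ε₀ ⇒ E = |ρ|x/ε₀.
E = (3.27×10^-3)(0.00839)/(8.85×10^-12) = 3.10×10^6 N/C.

|E| ≈ 3.10e6 V/m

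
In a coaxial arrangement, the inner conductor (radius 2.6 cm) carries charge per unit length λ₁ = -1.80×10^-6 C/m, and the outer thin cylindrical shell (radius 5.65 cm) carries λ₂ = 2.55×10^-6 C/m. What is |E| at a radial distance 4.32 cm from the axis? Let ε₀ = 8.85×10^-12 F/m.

Choose a coaxial cylinder of radius r = 4.32 cm (arbitrary length L) as the Gaussian surface (between the conductors, 2.6 cm < r < 5.65 cm).
The shell at 5.65 cm lies outside the Gaussian surface, so λ_enc = λ₁ = -1.80e-6 C/m.
Applying ∮E·dA = Q_enc/ε₀ with the end caps contributing no flux:
E = |λ_enc|/(2πε₀r) = (1.80e-6)/(2π·8.85×10^-12·0.0432) = 7.49×10^5 N/C.

E = 7.49×10^5 V/m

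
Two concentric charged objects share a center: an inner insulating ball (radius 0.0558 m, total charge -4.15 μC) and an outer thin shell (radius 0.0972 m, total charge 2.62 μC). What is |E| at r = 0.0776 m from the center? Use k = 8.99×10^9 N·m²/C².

Take a concentric spherical Gaussian surface of radius r = 0.0776 m (between the bodies, 0.0558 m < r < 0.0972 m).
Only the inner charge is enclosed; the outer shell contributes nothing inside itself. Q_enc = -4.15 μC = -4.15×10^-6 C.
By Gauss's law, ∮E·dA = E·4πr² = Q_enc/ε₀.
E = k|Q_enc|/r² = (8.99×10^9)(4.15×10^-6)/(0.0776)² = 6.20e6 N/C.

|E| = 6.20×10^6 V/m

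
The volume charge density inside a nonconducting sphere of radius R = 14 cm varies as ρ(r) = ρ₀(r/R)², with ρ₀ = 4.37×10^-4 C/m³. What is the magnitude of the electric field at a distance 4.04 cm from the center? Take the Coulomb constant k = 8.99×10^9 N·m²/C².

3.32×10^4 N/C

By spherical symmetry E is radial; choose a Gaussian sphere of radius r = 4.04 cm (r < R).
Q_enc = ∫₀^r ρ(r')·4πr'² dr' = (4πρ₀/R²) ∫₀^r r'^4 dr' = 4πρ₀ r^5/(5·R²) = 6.031×10^-9 C.
By Gauss's law, ∮E·dA = E·4πr² = Q_enc/ε₀.
E = k|Q_enc|/r² = (8.99×10^9)(6.031×10^-9)/(0.0404)² = 3.32e4 N/C.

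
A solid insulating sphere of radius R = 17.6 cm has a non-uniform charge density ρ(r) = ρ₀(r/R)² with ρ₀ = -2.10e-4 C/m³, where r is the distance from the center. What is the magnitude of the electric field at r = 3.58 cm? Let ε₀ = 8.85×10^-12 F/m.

Symmetry ⇒ E = E(r) r̂. Gaussian sphere of radius r = 3.58 cm (r < R).
Integrate the density: Q_enc = 4π ∫₀^r ρ₀(r'/R)^2 r'² dr' = 4πρ₀ r^5/(5·R²) = -1.002×10^-9 C.
By Gauss's law, ∮E·dA = E·4πr² = Q_enc/ε₀.
E = |Q_enc|/(4πε₀r²) = (1.002e-9)/(4π·8.85×10^-12·(0.0358)²) = 7.03×10^3 N/C.

|E| ≈ 7.03e3 V/m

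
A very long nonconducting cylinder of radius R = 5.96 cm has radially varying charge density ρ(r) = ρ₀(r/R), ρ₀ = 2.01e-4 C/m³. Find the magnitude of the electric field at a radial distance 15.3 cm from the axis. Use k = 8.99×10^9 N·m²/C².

By cylindrical symmetry E is radial; use a coaxial Gaussian cylinder of radius 15.3 cm and length L (r > R, full charge per length enclosed).
λ_enc = 2π ∫₀^R ρ₀(r'/R)^1 r' dr' = 2πρ₀R²/3 = 1.495×10^-6 C/m.
Since E is radial and uniform over the curved surface, Φ = E·2πrL = Q_enc/ε₀ = λ_enc L/ε₀.
E = 2k|λ_enc|/r = 2(8.99×10^9)(1.495×10^-6)/(0.153) = 1.76×10^5 N/C.

E ≈ 1.76×10^5 N/C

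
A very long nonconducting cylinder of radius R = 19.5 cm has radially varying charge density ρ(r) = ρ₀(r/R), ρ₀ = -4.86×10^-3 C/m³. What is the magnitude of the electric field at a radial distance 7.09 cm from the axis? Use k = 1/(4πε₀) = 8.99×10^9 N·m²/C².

Coaxial Gaussian cylinder, radius r = 7.09 cm, length L (r < R).
Integrating ρ over the cross-section to radius r: λ_enc = (2πρ₀/R) ∫₀^r r'^2 dr' = 2πρ₀ r^3/(3·R) = -1.86×10^-5 C/m.
Since E is radial and uniform over the curved surface, Φ = E·2πrL = Q_enc/ε₀ = λ_enc L/ε₀.
E = 2k|λ_enc|/r = 2(8.99×10^9)(1.86×10^-5)/(0.0709) = 4.72e6 N/C.

|E| ≈ 4.72×10^6 V/m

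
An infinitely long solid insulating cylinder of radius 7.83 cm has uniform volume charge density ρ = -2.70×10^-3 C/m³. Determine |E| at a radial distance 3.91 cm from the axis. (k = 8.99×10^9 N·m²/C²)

|E| ≈ 5.96e6 N/C

Take a coaxial cylindrical Gaussian surface of radius r = 3.91 cm and length L (r < R).
Charge inside radius r per length L is ρ·πr²·L, so λ_enc = ρπr² = -1.297×10^-5 C/m.
Since E is radial and uniform over the curved surface, Φ = E·2πrL = Q_enc/ε₀ = λ_enc L/ε₀.
E = 2k|λ_enc|/r = 2(8.99×10^9)(1.297×10^-5)/(0.0391) = 5.96e6 N/C.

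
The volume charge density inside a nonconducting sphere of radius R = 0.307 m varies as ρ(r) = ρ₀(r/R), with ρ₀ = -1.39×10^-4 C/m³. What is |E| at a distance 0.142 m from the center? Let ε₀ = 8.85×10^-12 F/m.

|E| = 2.58×10^5 N/C

Symmetry ⇒ E = E(r) r̂. Gaussian sphere of radius r = 0.142 m (r < R).
Q_enc = ∫₀^r ρ(r')·4πr'² dr' = (4πρ₀/R) ∫₀^r r'^3 dr' = 4πρ₀ r^4/(4·R) = -5.783e-7 C.
Gauss's law: E·4πr² = Q_enc/ε₀.
E = |Q_enc|/(4πε₀r²) = (5.783e-7)/(4π·8.85×10^-12·(0.142)²) = 2.58×10^5 N/C.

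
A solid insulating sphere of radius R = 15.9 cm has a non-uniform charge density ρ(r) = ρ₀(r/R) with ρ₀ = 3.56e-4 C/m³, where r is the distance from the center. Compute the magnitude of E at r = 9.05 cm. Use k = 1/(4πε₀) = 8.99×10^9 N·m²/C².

By spherical symmetry E is radial; choose a Gaussian sphere of radius r = 9.05 cm (r < R).
Q_enc = ∫₀^r ρ(r')·4πr'² dr' = (4πρ₀/R) ∫₀^r r'^3 dr' = 4πρ₀ r^4/(4·R) = 4.718×10^-7 C.
Since E is radial and uniform over the Gaussian sphere, Φ = E·4πr² = Q_enc/ε₀.
E = k|Q_enc|/r² = (8.99×10^9)(4.718×10^-7)/(0.0905)² = 5.18e5 N/C.

5.18e5 N/C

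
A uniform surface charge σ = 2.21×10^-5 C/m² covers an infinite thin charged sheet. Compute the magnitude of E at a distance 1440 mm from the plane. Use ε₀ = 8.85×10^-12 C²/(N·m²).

The symmetry is planar: E is normal to the sheet and the same magnitude on both sides. Take a pillbox straddling the sheet with end-cap area A.
Only the two end caps contribute flux: Φ = 2EA. With Q_enc = σA, Gauss's law gives E = |σ|/(2ε₀).
E = |σ|/(2ε₀) = (2.21×10^-5)/(2·8.85×10^-12) = 1.25×10^6 N/C.

|E| = 1.25e6 N/C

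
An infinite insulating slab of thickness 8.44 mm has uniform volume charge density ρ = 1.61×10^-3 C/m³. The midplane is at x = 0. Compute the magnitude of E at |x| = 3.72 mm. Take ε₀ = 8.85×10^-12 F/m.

By symmetry E is perpendicular to the slab. A Gaussian pillbox from −3.72 mm to +3.72 mm (face area A) lies entirely within the slab.
Q_enc = ρ·(2x)·A and flux = 2EA, so 2EA = 2ρxA/ε₀ ⇒ E = |ρ|x/ε₀.
E = (1.61×10^-3)(0.00372)/(8.85×10^-12) = 6.77×10^5 N/C.

|E| ≈ 6.77×10^5 N/C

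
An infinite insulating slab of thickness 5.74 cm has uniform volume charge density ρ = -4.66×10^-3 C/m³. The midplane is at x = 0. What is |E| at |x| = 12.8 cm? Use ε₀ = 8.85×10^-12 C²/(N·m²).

The point |x| = 12.8 cm lies outside the slab (half-thickness 0.0287 m). A symmetric pillbox spanning the full slab encloses Q_enc = ρ·d·A.
Flux = 2EA ⇒ E = |ρ|d/(2ε₀), independent of distance outside.
E = (4.66×10^-3)(0.0574)/(2·8.85×10^-12) = 1.51×10^7 N/C.

E ≈ 1.51×10^7 N/C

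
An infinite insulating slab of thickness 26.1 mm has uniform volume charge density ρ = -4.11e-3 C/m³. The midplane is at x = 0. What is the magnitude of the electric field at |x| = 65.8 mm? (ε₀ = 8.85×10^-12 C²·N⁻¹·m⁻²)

E ≈ 6.06×10^6 N/C

The point |x| = 65.8 mm lies outside the slab (half-thickness 0.01305 m). A symmetric pillbox spanning the full slab encloses Q_enc = ρ·d·A.
Flux = 2EA ⇒ E = |ρ|d/(2ε₀), independent of distance outside.
E = (4.11×10^-3)(0.0261)/(2·8.85×10^-12) = 6.06×10^6 N/C.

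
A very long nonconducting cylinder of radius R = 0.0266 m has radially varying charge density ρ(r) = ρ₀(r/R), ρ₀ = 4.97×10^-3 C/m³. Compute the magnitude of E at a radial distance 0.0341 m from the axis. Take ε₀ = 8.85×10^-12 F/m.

Take a coaxial cylindrical Gaussian surface of radius r = 0.0341 m and length L (r > R, full charge per length enclosed).
λ_enc = 2π ∫₀^R ρ₀(r'/R)^1 r' dr' = 2πρ₀R²/3 = 7.365×10^-6 C/m.
Gauss's law: E·2πrL = λ_enc L/ε₀.
E = |λ_enc|/(2πε₀r) = (7.365×10^-6)/(2π·8.85×10^-12·0.0341) = 3.88×10^6 N/C.

E ≈ 3.88e6 N/C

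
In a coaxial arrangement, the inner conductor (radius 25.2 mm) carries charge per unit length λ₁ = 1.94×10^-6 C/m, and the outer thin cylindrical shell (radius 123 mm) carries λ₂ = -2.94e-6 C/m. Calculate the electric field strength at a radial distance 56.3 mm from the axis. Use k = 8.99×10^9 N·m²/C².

|E| = 6.20×10^5 V/m

Take a coaxial cylindrical Gaussian surface of radius r = 56.3 mm and length L (between the conductors, 25.2 mm < r < 123 mm).
The shell at 123 mm lies outside the Gaussian surface, so λ_enc = λ₁ = 1.94×10^-6 C/m.
By Gauss's law (flux through the curved wall only), E·2πrL = λ_enc L/ε₀.
E = 2k|λ_enc|/r = 2(8.99×10^9)(1.94×10^-6)/(0.0563) = 6.20e5 N/C.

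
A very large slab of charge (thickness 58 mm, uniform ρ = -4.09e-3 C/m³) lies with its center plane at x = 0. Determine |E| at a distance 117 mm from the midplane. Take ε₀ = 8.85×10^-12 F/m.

The point |x| = 117 mm lies outside the slab (half-thickness 0.029 m). A symmetric pillbox spanning the full slab encloses Q_enc = ρ·d·A.
Flux = 2EA ⇒ E = |ρ|d/(2ε₀), independent of distance outside.
E = (4.09×10^-3)(0.058)/(2·8.85×10^-12) = 1.34×10^7 N/C.

|E| = 1.34×10^7 N/C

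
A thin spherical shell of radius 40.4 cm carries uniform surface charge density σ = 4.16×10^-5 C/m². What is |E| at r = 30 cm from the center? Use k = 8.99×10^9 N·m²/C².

By spherical symmetry E is radial; choose a Gaussian sphere of radius r = 30 cm (inside the shell, r < 40.4 cm).
No charge lies within this surface, so Q_enc = 0 and Gauss's law gives E·4πr² = 0 ⇒ E = 0.

E = 0 (no enclosed charge)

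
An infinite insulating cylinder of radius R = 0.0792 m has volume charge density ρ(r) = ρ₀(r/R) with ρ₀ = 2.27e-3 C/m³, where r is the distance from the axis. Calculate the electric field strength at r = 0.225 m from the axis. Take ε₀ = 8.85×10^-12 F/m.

Coaxial Gaussian cylinder, radius r = 0.225 m, length L (r > R, full charge per length enclosed).
λ_enc = 2π ∫₀^R ρ₀(r'/R)^1 r' dr' = 2πρ₀R²/3 = 2.982e-5 C/m.
Gauss's law: E·2πrL = λ_enc L/ε₀.
E = |λ_enc|/(2πε₀r) = (2.982e-5)/(2π·8.85×10^-12·0.225) = 2.38e6 N/C.

E = 2.38×10^6 V/m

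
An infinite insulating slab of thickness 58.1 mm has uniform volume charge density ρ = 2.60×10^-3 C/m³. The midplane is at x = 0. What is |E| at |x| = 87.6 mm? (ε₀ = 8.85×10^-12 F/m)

The point |x| = 87.6 mm lies outside the slab (half-thickness 0.02905 m). A symmetric pillbox spanning the full slab encloses Q_enc = ρ·d·A.
Flux = 2EA ⇒ E = |ρ|d/(2ε₀), independent of distance outside.
E = (2.60e-3)(0.0581)/(2·8.85×10^-12) = 8.53×10^6 N/C.

|E| ≈ 8.53×10^6 N/C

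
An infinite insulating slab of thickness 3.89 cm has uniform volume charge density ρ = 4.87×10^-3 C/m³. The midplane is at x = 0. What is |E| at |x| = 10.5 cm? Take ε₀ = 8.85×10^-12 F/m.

The point |x| = 10.5 cm lies outside the slab (half-thickness 0.01945 m). A symmetric pillbox spanning the full slab encloses Q_enc = ρ·d·A.
Flux = 2EA ⇒ E = |ρ|d/(2ε₀), independent of distance outside.
E = (4.87e-3)(0.0389)/(2·8.85×10^-12) = 1.07×10^7 N/C.

|E| ≈ 1.07×10^7 N/C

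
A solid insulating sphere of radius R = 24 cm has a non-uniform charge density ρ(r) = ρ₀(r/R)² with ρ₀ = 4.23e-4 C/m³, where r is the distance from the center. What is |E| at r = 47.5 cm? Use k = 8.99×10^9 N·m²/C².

Take a concentric spherical Gaussian surface of radius r = 47.5 cm (r > R, all charge enclosed).
Q_enc = 4π ∫₀^R ρ₀(r'/R)^2 r'² dr' = 4πρ₀R³/5 = 1.47×10^-5 C.
By Gauss's law, ∮E·dA = E·4πr² = Q_enc/ε₀.
E = k|Q_enc|/r² = (8.99×10^9)(1.47×10^-5)/(0.475)² = 5.86×10^5 N/C.

5.86×10^5 N/C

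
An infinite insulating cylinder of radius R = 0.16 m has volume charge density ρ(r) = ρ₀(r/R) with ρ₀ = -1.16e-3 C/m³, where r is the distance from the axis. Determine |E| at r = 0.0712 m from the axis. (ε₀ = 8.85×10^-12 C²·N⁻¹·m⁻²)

By cylindrical symmetry E is radial; use a coaxial Gaussian cylinder of radius 0.0712 m and length L (r < R).
Integrating ρ over the cross-section to radius r: λ_enc = (2πρ₀/R) ∫₀^r r'^2 dr' = 2πρ₀ r^3/(3·R) = -5.481×10^-6 C/m.
Since E is radial and uniform over the curved surface, Φ = E·2πrL = Q_enc/ε₀ = λ_enc L/ε₀.
E = |λ_enc|/(2πε₀r) = (5.481e-6)/(2π·8.85×10^-12·0.0712) = 1.38×10^6 N/C.

E = 1.38e6 N/C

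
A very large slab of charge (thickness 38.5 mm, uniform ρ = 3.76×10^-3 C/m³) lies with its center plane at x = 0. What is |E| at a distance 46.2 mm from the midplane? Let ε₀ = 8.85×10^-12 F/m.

The point |x| = 46.2 mm lies outside the slab (half-thickness 0.01925 m). A symmetric pillbox spanning the full slab encloses Q_enc = ρ·d·A.
Flux = 2EA ⇒ E = |ρ|d/(2ε₀), independent of distance outside.
E = (3.76×10^-3)(0.0385)/(2·8.85×10^-12) = 8.18×10^6 N/C.

|E| ≈ 8.18×10^6 N/C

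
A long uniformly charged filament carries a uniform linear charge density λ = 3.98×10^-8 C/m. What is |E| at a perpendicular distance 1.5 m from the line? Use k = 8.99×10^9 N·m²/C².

Take a coaxial cylindrical Gaussian surface of radius r = 1.5 m and length L.
Q_enc = λL, so λ_enc = 3.98×10^-8 C/m.
By Gauss's law (flux through the curved wall only), E·2πrL = λ_enc L/ε₀.
E = 2k|λ_enc|/r = 2(8.99×10^9)(3.98e-8)/(1.5) = 477 N/C.

E ≈ 477 N/C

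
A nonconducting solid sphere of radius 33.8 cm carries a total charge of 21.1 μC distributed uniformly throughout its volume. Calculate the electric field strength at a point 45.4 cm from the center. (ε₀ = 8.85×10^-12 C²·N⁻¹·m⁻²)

Take a concentric spherical Gaussian surface of radius r = 45.4 cm (r > R, so the entire charge is enclosed).
Q_enc = 21.1 μC = 2.11e-5 C.
Since E is radial and uniform over the Gaussian sphere, Φ = E·4πr² = Q_enc/ε₀.
E = |Q_enc|/(4πε₀r²) = (2.11×10^-5)/(4π·8.85×10^-12·(0.454)²) = 9.20×10^5 N/C.

|E| ≈ 9.20×10^5 N/C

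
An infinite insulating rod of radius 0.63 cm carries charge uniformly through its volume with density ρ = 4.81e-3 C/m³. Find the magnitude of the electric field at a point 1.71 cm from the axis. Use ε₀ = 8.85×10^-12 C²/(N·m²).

|E| = 6.31e5 N/C

Take a coaxial cylindrical Gaussian surface of radius r = 1.71 cm and length L (r > 0.63 cm, full cross-section enclosed).
λ_enc = ρ·πR² = (4.81×10^-3)π(0.0063)² = 5.998e-7 C/m.
Applying ∮E·dA = Q_enc/ε₀ with the end caps contributing no flux:
E = |λ_enc|/(2πε₀r) = (5.998e-7)/(2π·8.85×10^-12·0.0171) = 6.31×10^5 N/C.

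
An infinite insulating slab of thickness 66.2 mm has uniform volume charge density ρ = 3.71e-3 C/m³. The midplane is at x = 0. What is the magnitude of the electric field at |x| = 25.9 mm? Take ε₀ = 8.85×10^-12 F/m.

1.09×10^7 N/C

By symmetry E is perpendicular to the slab. A Gaussian pillbox from −25.9 mm to +25.9 mm (face area A) lies entirely within the slab.
Q_enc = ρ·(2x)·A and flux = 2EA, so 2EA = 2ρxA/ε₀ ⇒ E = |ρ|x/ε₀.
E = (3.71e-3)(0.0259)/(8.85×10^-12) = 1.09e7 N/C.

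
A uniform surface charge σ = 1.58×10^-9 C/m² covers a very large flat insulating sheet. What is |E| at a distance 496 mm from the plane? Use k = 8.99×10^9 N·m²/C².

E = 89.2 N/C

Choose a cylindrical pillbox piercing the sheet, end faces (area A) parallel to it.
Only the two end caps contribute flux: Φ = 2EA. With Q_enc = σA, Gauss's law gives E = |σ|/(2ε₀).
E = 2πk|σ| = 2π(8.99×10^9)(1.58×10^-9) = 89.2 N/C.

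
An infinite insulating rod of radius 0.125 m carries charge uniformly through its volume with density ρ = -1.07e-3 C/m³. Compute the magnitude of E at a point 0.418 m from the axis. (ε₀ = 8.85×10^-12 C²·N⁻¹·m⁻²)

Choose a coaxial cylinder of radius r = 0.418 m (arbitrary length L) as the Gaussian surface (r > 0.125 m, full cross-section enclosed).
λ_enc = ρ·πR² = (-1.07×10^-3)π(0.125)² = -5.252e-5 C/m.
Applying ∮E·dA = Q_enc/ε₀ with the end caps contributing no flux:
E = |λ_enc|/(2πε₀r) = (5.252×10^-5)/(2π·8.85×10^-12·0.418) = 2.26×10^6 N/C.

E ≈ 2.26e6 N/C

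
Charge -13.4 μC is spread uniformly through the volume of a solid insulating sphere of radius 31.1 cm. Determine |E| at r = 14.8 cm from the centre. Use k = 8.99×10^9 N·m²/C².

E = 5.93e5 N/C

By spherical symmetry E is radial; choose a Gaussian sphere of radius r = 14.8 cm (r < R).
For a uniform sphere the enclosed fraction is (r/R)³, so Q_enc = (-13.4 μC)(0.148/0.311)³ = -1.444×10^-6 C.
Since E is radial and uniform over the Gaussian sphere, Φ = E·4πr² = Q_enc/ε₀.
E = k|Q_enc|/r² = (8.99×10^9)(1.444×10^-6)/(0.148)² = 5.93e5 N/C.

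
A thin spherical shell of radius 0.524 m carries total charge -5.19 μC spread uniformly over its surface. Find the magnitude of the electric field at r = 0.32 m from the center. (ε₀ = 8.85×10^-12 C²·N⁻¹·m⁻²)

|E| = 0 V/m

Use a concentric Gaussian sphere at r = 0.32 m (inside the shell, r < 0.524 m).
No charge lies within this surface, so Q_enc = 0 and Gauss's law gives E·4πr² = 0 ⇒ E = 0.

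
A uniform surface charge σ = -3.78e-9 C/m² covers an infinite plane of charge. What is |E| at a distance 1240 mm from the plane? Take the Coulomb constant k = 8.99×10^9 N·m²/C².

The symmetry is planar: E is normal to the sheet and the same magnitude on both sides. Take a pillbox straddling the sheet with end-cap area A.
Flux Φ = 2EA and Q_enc = σA, so 2EA = σA/ε₀ ⇒ E = |σ|/(2ε₀), independent of distance.
E = 2πk|σ| = 2π(8.99×10^9)(3.78×10^-9) = 214 N/C.

|E| ≈ 214 N/C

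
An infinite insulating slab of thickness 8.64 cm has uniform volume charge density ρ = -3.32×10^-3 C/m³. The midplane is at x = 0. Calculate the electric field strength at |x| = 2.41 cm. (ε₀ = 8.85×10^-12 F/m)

|E| = 9.04×10^6 V/m

By symmetry E is perpendicular to the slab. A Gaussian pillbox from −2.41 cm to +2.41 cm (face area A) lies entirely within the slab.
Q_enc = ρ·(2x)·A and flux = 2EA, so 2EA = 2ρxA/ε₀ ⇒ E = |ρ|x/ε₀.
E = (3.32×10^-3)(0.0241)/(8.85×10^-12) = 9.04×10^6 N/C.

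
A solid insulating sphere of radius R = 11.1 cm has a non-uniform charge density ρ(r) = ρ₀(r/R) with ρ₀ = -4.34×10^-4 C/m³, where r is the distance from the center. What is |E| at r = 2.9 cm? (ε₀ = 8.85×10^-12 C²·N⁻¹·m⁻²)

9.29e4 V/m

Symmetry ⇒ E = E(r) r̂. Gaussian sphere of radius r = 2.9 cm (r < R).
Integrate the density: Q_enc = 4π ∫₀^r ρ₀(r'/R)^1 r'² dr' = 4πρ₀ r^4/(4·R) = -8.688e-9 C.
Applying ∮E·dA = Q_enc/ε₀ with Φ = E(4πr²):
E = |Q_enc|/(4πε₀r²) = (8.688e-9)/(4π·8.85×10^-12·(0.029)²) = 9.29e4 N/C.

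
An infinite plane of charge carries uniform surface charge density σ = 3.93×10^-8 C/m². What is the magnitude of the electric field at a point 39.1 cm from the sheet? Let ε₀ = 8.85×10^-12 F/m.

2.22×10^3 N/C

By planar symmetry E is perpendicular to the sheet and uniform; use a Gaussian pillbox with flat faces of area A on each side of the sheet.
Only the two end caps contribute flux: Φ = 2EA. With Q_enc = σA, Gauss's law gives E = |σ|/(2ε₀).
E = |σ|/(2ε₀) = (3.93e-8)/(2·8.85×10^-12) = 2.22×10^3 N/C.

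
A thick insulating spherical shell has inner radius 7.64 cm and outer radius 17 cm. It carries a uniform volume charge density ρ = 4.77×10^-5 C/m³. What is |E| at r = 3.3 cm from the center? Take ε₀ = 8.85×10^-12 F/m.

|E| = 0 V/m

Use a concentric Gaussian sphere at r = 3.3 cm (r < 7.64 cm, inside the empty cavity).
No charge is enclosed, so by Gauss's law E·4πr² = 0 ⇒ E = 0.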